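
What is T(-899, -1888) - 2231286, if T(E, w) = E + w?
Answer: -2234073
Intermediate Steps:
T(-899, -1888) - 2231286 = (-899 - 1888) - 2231286 = -2787 - 2231286 = -2234073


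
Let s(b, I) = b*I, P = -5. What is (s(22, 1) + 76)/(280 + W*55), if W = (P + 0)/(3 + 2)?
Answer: 98/225 ≈ 0.43556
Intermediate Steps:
W = -1 (W = (-5 + 0)/(3 + 2) = -5/5 = -5*⅕ = -1)
s(b, I) = I*b
(s(22, 1) + 76)/(280 + W*55) = (1*22 + 76)/(280 - 1*55) = (22 + 76)/(280 - 55) = 98/225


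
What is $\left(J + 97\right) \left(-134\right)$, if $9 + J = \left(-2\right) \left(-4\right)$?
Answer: $-12864$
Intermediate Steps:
$J = -1$ ($J = -9 - -8 = -9 + 8 = -1$)
$\left(J + 97\right) \left(-134\right) = \left(-1 + 97\right) \left(-134\right) = 96 \left(-134\right) = -12864$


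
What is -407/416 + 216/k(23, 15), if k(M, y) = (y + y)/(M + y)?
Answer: 567053/2080 ≈ 272.62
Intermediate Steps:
k(M, y) = 2*y/(M + y) (k(M, y) = (2*y)/(M + y) = 2*y/(M + y))
-407/416 + 216/k(23, 15) = -407/416 + 216/((2*15/(23 + 15))) = -407*1/416 + 216/((2*15/38)) = -407/416 + 216/((2*15*(1/38))) = -407/416 + 216/(15/19) = -407/416 + 216*(19/15) = -407/416 + 1368/5 = 567053/2080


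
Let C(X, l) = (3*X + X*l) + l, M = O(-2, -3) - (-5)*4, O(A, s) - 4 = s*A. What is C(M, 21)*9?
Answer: 6669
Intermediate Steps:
O(A, s) = 4 + A*s (O(A, s) = 4 + s*A = 4 + A*s)
M = 30 (M = (4 - 2*(-3)) - (-5)*4 = (4 + 6) - 1*(-20) = 10 + 20 = 30)
C(X, l) = l + 3*X + X*l
C(M, 21)*9 = (21 + 3*30 + 30*21)*9 = (21 + 90 + 630)*9 = 741*9 = 6669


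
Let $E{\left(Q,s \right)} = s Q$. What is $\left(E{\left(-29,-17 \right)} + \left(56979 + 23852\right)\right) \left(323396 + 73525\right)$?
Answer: $32279203404$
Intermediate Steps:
$E{\left(Q,s \right)} = Q s$
$\left(E{\left(-29,-17 \right)} + \left(56979 + 23852\right)\right) \left(323396 + 73525\right) = \left(\left(-29\right) \left(-17\right) + \left(56979 + 23852\right)\right) \left(323396 + 73525\right) = \left(493 + 80831\right) 396921 = 81324 \cdot 396921 = 32279203404$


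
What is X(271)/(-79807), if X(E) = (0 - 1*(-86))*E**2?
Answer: -6315926/79807 ≈ -79.140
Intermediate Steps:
X(E) = 86*E**2 (X(E) = (0 + 86)*E**2 = 86*E**2)
X(271)/(-79807) = (86*271**2)/(-79807) = (86*73441)*(-1/79807) = 6315926*(-1/79807) = -6315926/79807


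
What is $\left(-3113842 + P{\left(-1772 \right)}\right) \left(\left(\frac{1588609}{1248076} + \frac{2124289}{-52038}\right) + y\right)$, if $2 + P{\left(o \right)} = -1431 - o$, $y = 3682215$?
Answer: $- \frac{372293453745742531052647}{32473689444} \approx -1.1464 \cdot 10^{13}$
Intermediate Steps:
$P{\left(o \right)} = -1433 - o$ ($P{\left(o \right)} = -2 - \left(1431 + o\right) = -1433 - o$)
$\left(-3113842 + P{\left(-1772 \right)}\right) \left(\left(\frac{1588609}{1248076} + \frac{2124289}{-52038}\right) + y\right) = \left(-3113842 - -339\right) \left(\left(\frac{1588609}{1248076} + \frac{2124289}{-52038}\right) + 3682215\right) = \left(-3113842 + \left(-1433 + 1772\right)\right) \left(\left(1588609 \cdot \frac{1}{1248076} + 2124289 \left(- \frac{1}{52038}\right)\right) + 3682215\right) = \left(-3113842 + 339\right) \left(\left(\frac{1588609}{1248076} - \frac{2124289}{52038}\right) + 3682215\right) = - 3113503 \left(- \frac{1284303041411}{32473689444} + 3682215\right) = \left(-3113503\right) \frac{119573822072997049}{32473689444} = - \frac{372293453745742531052647}{32473689444}$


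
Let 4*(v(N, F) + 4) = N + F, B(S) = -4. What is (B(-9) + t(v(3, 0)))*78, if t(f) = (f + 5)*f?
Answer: -6045/8 ≈ -755.63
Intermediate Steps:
v(N, F) = -4 + F/4 + N/4 (v(N, F) = -4 + (N + F)/4 = -4 + (F + N)/4 = -4 + (F/4 + N/4) = -4 + F/4 + N/4)
t(f) = f*(5 + f) (t(f) = (5 + f)*f = f*(5 + f))
(B(-9) + t(v(3, 0)))*78 = (-4 + (-4 + (¼)*0 + (¼)*3)*(5 + (-4 + (¼)*0 + (¼)*3)))*78 = (-4 + (-4 + 0 + ¾)*(5 + (-4 + 0 + ¾)))*78 = (-4 - 13*(5 - 13/4)/4)*78 = (-4 - 13/4*7/4)*78 = (-4 - 91/16)*78 = -155/16*78 = -6045/8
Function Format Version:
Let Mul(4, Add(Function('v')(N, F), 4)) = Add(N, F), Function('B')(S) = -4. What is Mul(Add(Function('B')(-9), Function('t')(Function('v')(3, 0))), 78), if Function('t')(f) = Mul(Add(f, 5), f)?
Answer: Rational(-6045, 8) ≈ -755.63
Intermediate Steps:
Function('v')(N, F) = Add(-4, Mul(Rational(1, 4), F), Mul(Rational(1, 4), N)) (Function('v')(N, F) = Add(-4, Mul(Rational(1, 4), Add(N, F))) = Add(-4, Mul(Rational(1, 4), Add(F, N))) = Add(-4, Add(Mul(Rational(1, 4), F), Mul(Rational(1, 4), N))) = Add(-4, Mul(Rational(1, 4), F), Mul(Rational(1, 4), N)))
Function('t')(f) = Mul(f, Add(5, f)) (Function('t')(f) = Mul(Add(5, f), f) = Mul(f, Add(5, f)))
Mul(Add(Function('B')(-9), Function('t')(Function('v')(3, 0))), 78) = Mul(Add(-4, Mul(Add(-4, Mul(Rational(1, 4), 0), Mul(Rational(1, 4), 3)), Add(5, Add(-4, Mul(Rational(1, 4), 0), Mul(Rational(1, 4), 3))))), 78) = Mul(Add(-4, Mul(Add(-4, 0, Rational(3, 4)), Add(5, Add(-4, 0, Rational(3, 4))))), 78) = Mul(Add(-4, Mul(Rational(-13, 4), Add(5, Rational(-13, 4)))), 78) = Mul(Add(-4, Mul(Rational(-13, 4), Rational(7, 4))), 78) = Mul(Add(-4, Rational(-91, 16)), 78) = Mul(Rational(-155, 16), 78) = Rational(-6045, 8)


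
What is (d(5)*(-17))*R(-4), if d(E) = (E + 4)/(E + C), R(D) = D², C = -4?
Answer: -2448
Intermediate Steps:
d(E) = (4 + E)/(-4 + E) (d(E) = (E + 4)/(E - 4) = (4 + E)/(-4 + E))
(d(5)*(-17))*R(-4) = (((4 + 5)/(-4 + 5))*(-17))*(-4)² = ((9/1)*(-17))*16 = ((1*9)*(-17))*16 = (9*(-17))*16 = -153*16 = -2448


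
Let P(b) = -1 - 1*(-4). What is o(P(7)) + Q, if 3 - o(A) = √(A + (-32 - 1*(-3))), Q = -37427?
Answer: -37424 - I*√26 ≈ -37424.0 - 5.099*I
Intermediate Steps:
P(b) = 3 (P(b) = -1 + 4 = 3)
o(A) = 3 - √(-29 + A) (o(A) = 3 - √(A + (-32 - 1*(-3))) = 3 - √(A + (-32 + 3)) = 3 - √(A - 29) = 3 - √(-29 + A))
o(P(7)) + Q = (3 - √(-29 + 3)) - 37427 = (3 - √(-26)) - 37427 = (3 - I*√26) - 37427 = -37424 - I*√26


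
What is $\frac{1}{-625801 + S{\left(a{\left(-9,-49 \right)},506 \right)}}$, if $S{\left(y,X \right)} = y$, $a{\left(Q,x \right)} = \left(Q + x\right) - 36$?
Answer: $- \frac{1}{625895} \approx -1.5977 \cdot 10^{-6}$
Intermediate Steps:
$a{\left(Q,x \right)} = -36 + Q + x$
$\frac{1}{-625801 + S{\left(a{\left(-9,-49 \right)},506 \right)}} = \frac{1}{-625801 - 94} = \frac{1}{-625895} = - \frac{1}{625895}$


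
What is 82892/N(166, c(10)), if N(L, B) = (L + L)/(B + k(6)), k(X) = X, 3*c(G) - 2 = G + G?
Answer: 828920/249 ≈ 3329.0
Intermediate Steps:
c(G) = 2/3 + 2*G/3 (c(G) = 2/3 + (G + G)/3 = 2/3 + (2*G)/3 = 2/3 + 2*G/3)
N(L, B) = 2*L/(6 + B) (N(L, B) = (L + L)/(B + 6) = (2*L)/(6 + B) = 2*L/(6 + B))
82892/N(166, c(10)) = 82892/((2*166/(6 + (2/3 + (2/3)*10)))) = 82892/((2*166/(6 + (2/3 + 20/3)))) = 82892/((2*166/(6 + 22/3))) = 82892/((2*166/(40/3))) = 82892/((2*166*(3/40))) = 82892/(249/10) = 82892*(10/249) = 828920/249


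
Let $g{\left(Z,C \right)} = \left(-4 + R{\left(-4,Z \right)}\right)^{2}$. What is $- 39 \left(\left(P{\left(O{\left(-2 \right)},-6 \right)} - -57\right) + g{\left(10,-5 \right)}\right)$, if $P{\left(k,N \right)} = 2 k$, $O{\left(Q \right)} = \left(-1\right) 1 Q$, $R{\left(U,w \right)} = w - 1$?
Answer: $-3354$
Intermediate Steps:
$R{\left(U,w \right)} = -1 + w$
$g{\left(Z,C \right)} = \left(-5 + Z\right)^{2}$ ($g{\left(Z,C \right)} = \left(-4 + \left(-1 + Z\right)\right)^{2} = \left(-5 + Z\right)^{2}$)
$O{\left(Q \right)} = - Q$
$- 39 \left(\left(P{\left(O{\left(-2 \right)},-6 \right)} - -57\right) + g{\left(10,-5 \right)}\right) = - 39 \left(\left(2 \left(\left(-1\right) \left(-2\right)\right) - -57\right) + \left(-5 + 10\right)^{2}\right) = - 39 \left(\left(2 \cdot 2 + 57\right) + 5^{2}\right) = - 39 \left(\left(4 + 57\right) + 25\right) = - 39 \left(61 + 25\right) = \left(-39\right) 86 = -3354$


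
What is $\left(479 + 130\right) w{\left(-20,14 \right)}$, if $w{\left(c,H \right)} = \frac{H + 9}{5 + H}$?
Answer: $\frac{14007}{19} \approx 737.21$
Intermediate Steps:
$w{\left(c,H \right)} = \frac{9 + H}{5 + H}$
$\left(479 + 130\right) w{\left(-20,14 \right)} = \left(479 + 130\right) \frac{9 + 14}{5 + 14} = 609 \cdot \frac{1}{19} \cdot 23 = 609 \cdot \frac{23}{19} = \frac{14007}{19}$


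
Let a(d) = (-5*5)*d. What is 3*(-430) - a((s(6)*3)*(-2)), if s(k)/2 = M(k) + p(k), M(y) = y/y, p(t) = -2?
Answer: -990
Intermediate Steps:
M(y) = 1
s(k) = -2 (s(k) = 2*(1 - 2) = 2*(-1) = -2)
a(d) = -25*d
3*(-430) - a((s(6)*3)*(-2)) = 3*(-430) - (-25)*-2*3*(-2) = -1290 - (-25)*(-6*(-2)) = -1290 - (-25)*12 = -1290 - 1*(-300) = -1290 + 300 = -990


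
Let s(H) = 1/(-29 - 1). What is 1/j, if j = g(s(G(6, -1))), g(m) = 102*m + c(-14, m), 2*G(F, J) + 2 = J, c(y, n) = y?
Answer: -5/87 ≈ -0.057471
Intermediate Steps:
G(F, J) = -1 + J/2
s(H) = -1/30 (s(H) = 1/(-30) = -1/30)
g(m) = -14 + 102*m (g(m) = 102*m - 14 = -14 + 102*m)
j = -87/5 (j = -14 + 102*(-1/30) = -14 - 17/5 = -87/5 ≈ -17.400)
1/j = 1/(-87/5) = -5/87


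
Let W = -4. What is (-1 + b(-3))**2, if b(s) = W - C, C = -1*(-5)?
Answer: 100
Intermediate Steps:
C = 5
b(s) = -9 (b(s) = -4 - 1*5 = -4 - 5 = -9)
(-1 + b(-3))**2 = (-1 - 9)**2 = (-10)**2 = 100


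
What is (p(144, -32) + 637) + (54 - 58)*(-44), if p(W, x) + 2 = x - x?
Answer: 811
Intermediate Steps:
p(W, x) = -2 (p(W, x) = -2 + (x - x) = -2 + 0 = -2)
(p(144, -32) + 637) + (54 - 58)*(-44) = (-2 + 637) + (54 - 58)*(-44) = 635 - 4*(-44) = 635 + 176 = 811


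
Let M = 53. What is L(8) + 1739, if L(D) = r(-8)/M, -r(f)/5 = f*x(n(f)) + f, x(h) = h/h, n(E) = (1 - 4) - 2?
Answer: 92247/53 ≈ 1740.5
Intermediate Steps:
n(E) = -5 (n(E) = -3 - 2 = -5)
x(h) = 1
r(f) = -10*f (r(f) = -5*(f*1 + f) = -5*(f + f) = -10*f)
L(D) = 80/53 (L(D) = -10*(-8)/53 = 80*(1/53) = 80/53)
L(8) + 1739 = 80/53 + 1739 = 92247/53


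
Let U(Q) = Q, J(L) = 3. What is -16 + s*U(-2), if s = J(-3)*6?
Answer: -52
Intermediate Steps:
s = 18 (s = 3*6 = 18)
-16 + s*U(-2) = -16 + 18*(-2) = -16 - 36 = -52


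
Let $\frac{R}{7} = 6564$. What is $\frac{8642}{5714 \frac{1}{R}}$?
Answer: $\frac{198541308}{2857} \approx 69493.0$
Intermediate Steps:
$R = 45948$ ($R = 7 \cdot 6564 = 45948$)
$\frac{8642}{5714 \frac{1}{R}} = \frac{8642}{5714 \cdot \frac{1}{45948}} = \frac{8642}{\frac{2857}{22974}} = 8642 \cdot \frac{22974}{2857} = \frac{198541308}{2857}$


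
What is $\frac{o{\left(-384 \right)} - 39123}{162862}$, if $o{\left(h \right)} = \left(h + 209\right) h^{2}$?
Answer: $- \frac{3691989}{23266} \approx -158.69$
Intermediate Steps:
$o{\left(h \right)} = h^{2} \left(209 + h\right)$ ($o{\left(h \right)} = \left(209 + h\right) h^{2} = h^{2} \left(209 + h\right)$)
$\frac{o{\left(-384 \right)} - 39123}{162862} = \frac{\left(-384\right)^{2} \left(209 - 384\right) - 39123}{162862} = \left(147456 \left(-175\right) - 39123\right) \frac{1}{162862} = \left(-25804800 - 39123\right) \frac{1}{162862} = \left(-25843923\right) \frac{1}{162862} = - \frac{3691989}{23266}$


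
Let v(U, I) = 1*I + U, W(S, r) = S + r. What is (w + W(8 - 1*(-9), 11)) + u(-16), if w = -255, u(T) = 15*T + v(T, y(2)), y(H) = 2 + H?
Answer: -479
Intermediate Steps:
v(U, I) = I + U
u(T) = 4 + 16*T (u(T) = 15*T + ((2 + 2) + T) = 15*T + (4 + T) = 4 + 16*T)
(w + W(8 - 1*(-9), 11)) + u(-16) = (-255 + ((8 - 1*(-9)) + 11)) + (4 + 16*(-16)) = (-255 + ((8 + 9) + 11)) + (4 - 256) = (-255 + (17 + 11)) - 252 = (-255 + 28) - 252 = -227 - 252 = -479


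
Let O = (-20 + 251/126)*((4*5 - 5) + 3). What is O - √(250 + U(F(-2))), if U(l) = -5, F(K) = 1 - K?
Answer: -2269/7 - 7*√5 ≈ -339.80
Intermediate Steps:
O = -2269/7 (O = (-20 + 251*(1/126))*((20 - 5) + 3) = (-20 + 251/126)*(15 + 3) = -2269/126*18 = -2269/7 ≈ -324.14)
O - √(250 + U(F(-2))) = -2269/7 - √(250 - 5) = -2269/7 - √245 = -2269/7 - 7*√5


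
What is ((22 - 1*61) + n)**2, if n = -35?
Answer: 5476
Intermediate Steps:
((22 - 1*61) + n)**2 = ((22 - 1*61) - 35)**2 = ((22 - 61) - 35)**2 = (-39 - 35)**2 = (-74)**2 = 5476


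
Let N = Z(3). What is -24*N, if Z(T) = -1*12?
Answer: 288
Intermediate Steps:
Z(T) = -12
N = -12
-24*N = -24*(-12) = 288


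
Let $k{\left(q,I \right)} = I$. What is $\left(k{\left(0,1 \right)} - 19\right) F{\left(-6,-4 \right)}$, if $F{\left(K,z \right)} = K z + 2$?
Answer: $-468$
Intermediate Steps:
$F{\left(K,z \right)} = 2 + K z$
$\left(k{\left(0,1 \right)} - 19\right) F{\left(-6,-4 \right)} = \left(1 - 19\right) \left(2 - -24\right) = - 18 \left(2 + 24\right) = \left(-18\right) 26 = -468$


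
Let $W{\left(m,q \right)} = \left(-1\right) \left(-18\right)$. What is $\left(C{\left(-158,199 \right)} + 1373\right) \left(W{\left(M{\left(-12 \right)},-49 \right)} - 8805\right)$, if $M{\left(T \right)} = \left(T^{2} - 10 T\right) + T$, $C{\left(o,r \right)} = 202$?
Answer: $-13839525$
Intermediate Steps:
$M{\left(T \right)} = T^{2} - 9 T$
$W{\left(m,q \right)} = 18$
$\left(C{\left(-158,199 \right)} + 1373\right) \left(W{\left(M{\left(-12 \right)},-49 \right)} - 8805\right) = \left(202 + 1373\right) \left(18 - 8805\right) = 1575 \left(-8787\right) = -13839525$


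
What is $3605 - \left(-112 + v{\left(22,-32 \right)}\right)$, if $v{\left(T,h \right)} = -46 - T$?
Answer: $3785$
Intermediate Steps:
$3605 - \left(-112 + v{\left(22,-32 \right)}\right) = 3605 + \left(112 - \left(-46 - 22\right)\right) = 3605 + \left(112 - -68\right) = 3605 + \left(112 + 68\right) = 3605 + 180 = 3785$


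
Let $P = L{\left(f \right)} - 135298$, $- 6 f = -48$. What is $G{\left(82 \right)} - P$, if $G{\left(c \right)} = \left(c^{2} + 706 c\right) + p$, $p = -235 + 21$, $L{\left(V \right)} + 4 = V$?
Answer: $199696$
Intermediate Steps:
$f = 8$ ($f = \left(- \frac{1}{6}\right) \left(-48\right) = 8$)
$L{\left(V \right)} = -4 + V$
$p = -214$
$G{\left(c \right)} = -214 + c^{2} + 706 c$ ($G{\left(c \right)} = \left(c^{2} + 706 c\right) - 214 = -214 + c^{2} + 706 c$)
$P = -135294$ ($P = \left(-4 + 8\right) - 135298 = 4 - 135298 = -135294$)
$G{\left(82 \right)} - P = \left(-214 + 82^{2} + 706 \cdot 82\right) - -135294 = \left(-214 + 6724 + 57892\right) + 135294 = 64402 + 135294 = 199696$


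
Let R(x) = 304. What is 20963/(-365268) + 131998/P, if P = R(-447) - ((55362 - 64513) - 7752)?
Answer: 47853935123/6285166476 ≈ 7.6138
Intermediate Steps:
P = 17207 (P = 304 - ((55362 - 64513) - 7752) = 304 - (-9151 - 7752) = 304 - 1*(-16903) = 304 + 16903 = 17207)
20963/(-365268) + 131998/P = 20963/(-365268) + 131998/17207 = 20963*(-1/365268) + 131998*(1/17207) = -20963/365268 + 131998/17207 = 47853935123/6285166476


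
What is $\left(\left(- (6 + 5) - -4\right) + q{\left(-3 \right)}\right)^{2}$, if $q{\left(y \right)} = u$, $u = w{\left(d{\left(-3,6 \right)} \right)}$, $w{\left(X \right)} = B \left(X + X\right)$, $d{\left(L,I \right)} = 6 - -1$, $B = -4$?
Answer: $3969$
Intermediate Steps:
$d{\left(L,I \right)} = 7$ ($d{\left(L,I \right)} = 6 + 1 = 7$)
$w{\left(X \right)} = - 8 X$ ($w{\left(X \right)} = - 4 \left(X + X\right) = - 4 \cdot 2 X = - 8 X$)
$u = -56$ ($u = \left(-8\right) 7 = -56$)
$q{\left(y \right)} = -56$
$\left(\left(- (6 + 5) - -4\right) + q{\left(-3 \right)}\right)^{2} = \left(\left(- (6 + 5) - -4\right) - 56\right)^{2} = \left(\left(\left(-1\right) 11 + 4\right) - 56\right)^{2} = \left(\left(-11 + 4\right) - 56\right)^{2} = \left(-7 - 56\right)^{2} = \left(-63\right)^{2} = 3969$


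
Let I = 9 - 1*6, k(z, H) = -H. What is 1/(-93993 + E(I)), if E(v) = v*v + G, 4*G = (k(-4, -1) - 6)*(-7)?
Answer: -4/375901 ≈ -1.0641e-5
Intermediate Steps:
G = 35/4 (G = ((-1*(-1) - 6)*(-7))/4 = ((1 - 6)*(-7))/4 = (-5*(-7))/4 = (¼)*35 = 35/4 ≈ 8.7500)
I = 3 (I = 9 - 6 = 3)
E(v) = 35/4 + v² (E(v) = v*v + 35/4 = v² + 35/4 = 35/4 + v²)
1/(-93993 + E(I)) = 1/(-93993 + (35/4 + 3²)) = 1/(-93993 + (35/4 + 9)) = 1/(-93993 + 71/4) = 1/(-375901/4) = -4/375901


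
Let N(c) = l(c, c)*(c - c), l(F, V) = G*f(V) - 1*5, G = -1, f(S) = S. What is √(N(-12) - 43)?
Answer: I*√43 ≈ 6.5574*I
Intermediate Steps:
l(F, V) = -5 - V (l(F, V) = -V - 1*5 = -V - 5 = -5 - V)
N(c) = 0 (N(c) = (-5 - c)*(c - c) = (-5 - c)*0 = 0)
√(N(-12) - 43) = √(0 - 43) = √(-43) = I*√43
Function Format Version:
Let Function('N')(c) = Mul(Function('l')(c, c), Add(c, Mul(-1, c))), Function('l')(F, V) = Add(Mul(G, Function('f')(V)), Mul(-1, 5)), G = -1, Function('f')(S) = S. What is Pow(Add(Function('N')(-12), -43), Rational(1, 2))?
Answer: Mul(I, Pow(43, Rational(1, 2))) ≈ Mul(6.5574, I)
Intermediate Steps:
Function('l')(F, V) = Add(-5, Mul(-1, V)) (Function('l')(F, V) = Add(Mul(-1, V), Mul(-1, 5)) = Add(Mul(-1, V), -5) = Add(-5, Mul(-1, V)))
Function('N')(c) = 0 (Function('N')(c) = Mul(Add(-5, Mul(-1, c)), Add(c, Mul(-1, c))) = Mul(Add(-5, Mul(-1, c)), 0) = 0)
Pow(Add(Function('N')(-12), -43), Rational(1, 2)) = Pow(Add(0, -43), Rational(1, 2)) = Pow(-43, Rational(1, 2)) = Mul(I, Pow(43, Rational(1, 2)))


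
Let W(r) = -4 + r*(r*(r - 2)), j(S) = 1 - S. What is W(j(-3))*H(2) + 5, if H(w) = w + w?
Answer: 117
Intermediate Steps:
H(w) = 2*w
W(r) = -4 + r**2*(-2 + r) (W(r) = -4 + r*(r*(-2 + r)) = -4 + r**2*(-2 + r))
W(j(-3))*H(2) + 5 = (-4 + (1 - 1*(-3))**3 - 2*(1 - 1*(-3))**2)*(2*2) + 5 = (-4 + (1 + 3)**3 - 2*(1 + 3)**2)*4 + 5 = (-4 + 4**3 - 2*4**2)*4 + 5 = (-4 + 64 - 2*16)*4 + 5 = (-4 + 64 - 32)*4 + 5 = 28*4 + 5 = 112 + 5 = 117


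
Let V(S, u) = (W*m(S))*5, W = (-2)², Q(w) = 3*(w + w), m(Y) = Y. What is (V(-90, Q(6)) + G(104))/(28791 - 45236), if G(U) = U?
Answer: 1696/16445 ≈ 0.10313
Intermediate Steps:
Q(w) = 6*w (Q(w) = 3*(2*w) = 6*w)
W = 4
V(S, u) = 20*S (V(S, u) = (4*S)*5 = 20*S)
(V(-90, Q(6)) + G(104))/(28791 - 45236) = (20*(-90) + 104)/(28791 - 45236) = (-1800 + 104)/(-16445) = -1696*(-1/16445) = 1696/16445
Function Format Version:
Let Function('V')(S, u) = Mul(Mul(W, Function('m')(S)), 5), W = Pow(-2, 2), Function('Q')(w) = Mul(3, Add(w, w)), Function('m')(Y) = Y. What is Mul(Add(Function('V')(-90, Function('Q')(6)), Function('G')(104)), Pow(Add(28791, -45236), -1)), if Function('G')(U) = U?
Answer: Rational(1696, 16445) ≈ 0.10313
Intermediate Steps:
Function('Q')(w) = Mul(6, w) (Function('Q')(w) = Mul(3, Mul(2, w)) = Mul(6, w))
W = 4
Function('V')(S, u) = Mul(20, S) (Function('V')(S, u) = Mul(Mul(4, S), 5) = Mul(20, S))
Mul(Add(Function('V')(-90, Function('Q')(6)), Function('G')(104)), Pow(Add(28791, -45236), -1)) = Mul(Add(Mul(20, -90), 104), Pow(Add(28791, -45236), -1)) = Mul(Add(-1800, 104), Pow(-16445, -1)) = Mul(-1696, Rational(-1, 16445)) = Rational(1696, 16445)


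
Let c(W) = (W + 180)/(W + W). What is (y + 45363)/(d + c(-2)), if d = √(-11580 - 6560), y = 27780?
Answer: -4339818/26827 - 195048*I*√4535/26827 ≈ -161.77 - 489.62*I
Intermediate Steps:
c(W) = (180 + W)/(2*W) (c(W) = (180 + W)/((2*W)) = (180 + W)*(1/(2*W)) = (180 + W)/(2*W))
d = 2*I*√4535 (d = √(-18140) = 2*I*√4535 ≈ 134.68*I)
(y + 45363)/(d + c(-2)) = (27780 + 45363)/(2*I*√4535 + (½)*(180 - 2)/(-2)) = 73143/(2*I*√4535 + (½)*(-½)*178) = 73143/(2*I*√4535 - 89/2) = 73143/(-89/2 + 2*I*√4535)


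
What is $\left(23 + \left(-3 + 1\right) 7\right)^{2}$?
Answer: $81$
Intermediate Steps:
$\left(23 + \left(-3 + 1\right) 7\right)^{2} = \left(23 - 14\right)^{2} = 9^{2} = 81$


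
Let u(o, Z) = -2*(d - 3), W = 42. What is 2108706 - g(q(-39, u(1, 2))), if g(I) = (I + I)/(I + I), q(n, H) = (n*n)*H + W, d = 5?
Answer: 2108705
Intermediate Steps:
u(o, Z) = -4 (u(o, Z) = -2*(5 - 3) = -2*2 = -4)
q(n, H) = 42 + H*n**2 (q(n, H) = (n*n)*H + 42 = n**2*H + 42 = H*n**2 + 42 = 42 + H*n**2)
g(I) = 1 (g(I) = (2*I)/((2*I)) = (2*I)*(1/(2*I)) = 1)
2108706 - g(q(-39, u(1, 2))) = 2108706 - 1*1 = 2108706 - 1 = 2108705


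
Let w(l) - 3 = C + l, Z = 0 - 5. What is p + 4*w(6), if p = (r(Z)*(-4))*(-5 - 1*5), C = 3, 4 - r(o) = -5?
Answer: 408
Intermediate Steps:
Z = -5
r(o) = 9 (r(o) = 4 - 1*(-5) = 4 + 5 = 9)
p = 360 (p = (9*(-4))*(-5 - 1*5) = -36*(-5 - 5) = -36*(-10) = 360)
w(l) = 6 + l (w(l) = 3 + (3 + l) = 6 + l)
p + 4*w(6) = 360 + 4*(6 + 6) = 360 + 4*12 = 360 + 48 = 408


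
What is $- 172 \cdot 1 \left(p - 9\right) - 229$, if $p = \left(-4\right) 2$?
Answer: $2695$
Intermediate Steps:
$p = -8$
$- 172 \cdot 1 \left(p - 9\right) - 229 = - 172 \cdot 1 \left(-8 - 9\right) - 229 = - 172 \cdot 1 \left(-17\right) - 229 = \left(-172\right) \left(-17\right) - 229 = 2924 - 229 = 2695$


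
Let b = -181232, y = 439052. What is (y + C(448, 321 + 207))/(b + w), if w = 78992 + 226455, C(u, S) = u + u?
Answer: 439948/124215 ≈ 3.5418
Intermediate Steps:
C(u, S) = 2*u
w = 305447
(y + C(448, 321 + 207))/(b + w) = (439052 + 2*448)/(-181232 + 305447) = (439052 + 896)/124215 = 439948*(1/124215) = 439948/124215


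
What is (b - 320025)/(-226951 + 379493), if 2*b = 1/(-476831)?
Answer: -305195681551/145473508804 ≈ -2.0979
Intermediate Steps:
b = -1/953662 (b = (½)/(-476831) = (½)*(-1/476831) = -1/953662 ≈ -1.0486e-6)
(b - 320025)/(-226951 + 379493) = (-1/953662 - 320025)/(-226951 + 379493) = -305195681551/953662/152542 = -305195681551/953662*1/152542 = -305195681551/145473508804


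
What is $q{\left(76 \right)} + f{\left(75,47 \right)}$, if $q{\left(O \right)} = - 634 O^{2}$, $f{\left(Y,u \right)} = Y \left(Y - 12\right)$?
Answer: $-3657259$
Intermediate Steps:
$f{\left(Y,u \right)} = Y \left(-12 + Y\right)$
$q{\left(76 \right)} + f{\left(75,47 \right)} = - 634 \cdot 76^{2} + 75 \left(-12 + 75\right) = \left(-634\right) 5776 + 75 \cdot 63 = -3661984 + 4725 = -3657259$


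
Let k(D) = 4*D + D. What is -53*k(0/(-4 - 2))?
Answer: 0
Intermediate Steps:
k(D) = 5*D
-53*k(0/(-4 - 2)) = -265*0/(-4 - 2) = -265*0/(-6) = -265*0*(-⅙) = -265*0 = -53*0 = 0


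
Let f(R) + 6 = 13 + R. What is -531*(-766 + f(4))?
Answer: 400905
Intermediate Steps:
f(R) = 7 + R (f(R) = -6 + (13 + R) = 7 + R)
-531*(-766 + f(4)) = -531*(-766 + (7 + 4)) = -531*(-766 + 11) = -531*(-755) = 400905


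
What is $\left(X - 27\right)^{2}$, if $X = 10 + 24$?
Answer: $49$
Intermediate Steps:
$X = 34$
$\left(X - 27\right)^{2} = \left(34 - 27\right)^{2} = 7^{2} = 49$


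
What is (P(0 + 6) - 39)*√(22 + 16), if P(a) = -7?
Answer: -46*√38 ≈ -283.56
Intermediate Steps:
(P(0 + 6) - 39)*√(22 + 16) = (-7 - 39)*√(22 + 16) = -46*√38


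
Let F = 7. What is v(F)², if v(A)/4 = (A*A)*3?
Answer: 345744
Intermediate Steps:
v(A) = 12*A² (v(A) = 4*((A*A)*3) = 4*(A²*3) = 4*(3*A²) = 12*A²)
v(F)² = (12*7²)² = (12*49)² = 588² = 345744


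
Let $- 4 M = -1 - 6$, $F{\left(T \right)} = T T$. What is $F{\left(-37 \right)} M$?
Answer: $\frac{9583}{4} \approx 2395.8$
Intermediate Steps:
$F{\left(T \right)} = T^{2}$
$M = \frac{7}{4}$ ($M = - \frac{-1 - 6}{4} = \left(- \frac{1}{4}\right) \left(-7\right) = \frac{7}{4} \approx 1.75$)
$F{\left(-37 \right)} M = \left(-37\right)^{2} \cdot \frac{7}{4} = 1369 \cdot \frac{7}{4} = \frac{9583}{4}$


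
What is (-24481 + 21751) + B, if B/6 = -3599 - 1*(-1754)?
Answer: -13800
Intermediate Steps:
B = -11070 (B = 6*(-3599 - 1*(-1754)) = 6*(-3599 + 1754) = 6*(-1845) = -11070)
(-24481 + 21751) + B = (-24481 + 21751) - 11070 = -2730 - 11070 = -13800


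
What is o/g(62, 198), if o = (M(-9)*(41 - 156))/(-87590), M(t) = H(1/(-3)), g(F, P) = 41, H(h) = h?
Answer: -23/2154714 ≈ -1.0674e-5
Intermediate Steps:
M(t) = -1/3 (M(t) = 1/(-3) = 1*(-1/3) = -1/3)
o = -23/52554 (o = -(41 - 156)/3/(-87590) = -1/3*(-115)*(-1/87590) = (115/3)*(-1/87590) = -23/52554 ≈ -0.00043765)
o/g(62, 198) = -23/52554/41 = -23/52554*1/41 = -23/2154714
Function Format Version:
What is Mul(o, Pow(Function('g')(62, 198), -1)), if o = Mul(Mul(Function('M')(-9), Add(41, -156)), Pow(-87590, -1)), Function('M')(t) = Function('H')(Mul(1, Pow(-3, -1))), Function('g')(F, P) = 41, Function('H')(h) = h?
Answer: Rational(-23, 2154714) ≈ -1.0674e-5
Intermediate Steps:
Function('M')(t) = Rational(-1, 3) (Function('M')(t) = Mul(1, Pow(-3, -1)) = Mul(1, Rational(-1, 3)) = Rational(-1, 3))
o = Rational(-23, 52554) (o = Mul(Mul(Rational(-1, 3), Add(41, -156)), Pow(-87590, -1)) = Mul(Mul(Rational(-1, 3), -115), Rational(-1, 87590)) = Mul(Rational(115, 3), Rational(-1, 87590)) = Rational(-23, 52554) ≈ -0.00043765)
Mul(o, Pow(Function('g')(62, 198), -1)) = Mul(Rational(-23, 52554), Pow(41, -1)) = Mul(Rational(-23, 52554), Rational(1, 41)) = Rational(-23, 2154714)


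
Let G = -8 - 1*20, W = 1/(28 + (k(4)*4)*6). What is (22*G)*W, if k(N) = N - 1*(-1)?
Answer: -154/37 ≈ -4.1622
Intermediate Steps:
k(N) = 1 + N (k(N) = N + 1 = 1 + N)
W = 1/148 (W = 1/(28 + ((1 + 4)*4)*6) = 1/(28 + (5*4)*6) = 1/(28 + 20*6) = 1/(28 + 120) = 1/148 ≈ 0.0067568)
G = -28 (G = -8 - 20 = -28)
(22*G)*W = (22*(-28))*(1/148) = -616*1/148 = -154/37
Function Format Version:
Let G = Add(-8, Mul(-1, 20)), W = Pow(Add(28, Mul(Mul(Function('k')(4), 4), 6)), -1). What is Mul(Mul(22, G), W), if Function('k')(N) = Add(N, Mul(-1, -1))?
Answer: Rational(-154, 37) ≈ -4.1622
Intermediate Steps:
Function('k')(N) = Add(1, N) (Function('k')(N) = Add(N, 1) = Add(1, N))
W = Rational(1, 148) (W = Pow(Add(28, Mul(Mul(Add(1, 4), 4), 6)), -1) = Pow(Add(28, Mul(Mul(5, 4), 6)), -1) = Pow(Add(28, Mul(20, 6)), -1) = Pow(Add(28, 120), -1) = Pow(148, -1) = Rational(1, 148) ≈ 0.0067568)
G = -28 (G = Add(-8, -20) = -28)
Mul(Mul(22, G), W) = Mul(Mul(22, -28), Rational(1, 148)) = Mul(-616, Rational(1, 148)) = Rational(-154, 37)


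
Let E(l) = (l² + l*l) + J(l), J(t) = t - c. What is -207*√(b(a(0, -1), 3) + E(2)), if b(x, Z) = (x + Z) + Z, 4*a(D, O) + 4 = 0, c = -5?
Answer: -414*√5 ≈ -925.73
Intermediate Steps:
a(D, O) = -1 (a(D, O) = -1 + (¼)*0 = -1 + 0 = -1)
J(t) = 5 + t (J(t) = t - 1*(-5) = t + 5 = 5 + t)
b(x, Z) = x + 2*Z (b(x, Z) = (Z + x) + Z = x + 2*Z)
E(l) = 5 + l + 2*l² (E(l) = (l² + l*l) + (5 + l) = (l² + l²) + (5 + l) = 2*l² + (5 + l) = 5 + l + 2*l²)
-207*√(b(a(0, -1), 3) + E(2)) = -207*√((-1 + 2*3) + (5 + 2 + 2*2²)) = -207*√((-1 + 6) + (5 + 2 + 2*4)) = -207*√(5 + (5 + 2 + 8)) = -207*√(5 + 15) = -414*√5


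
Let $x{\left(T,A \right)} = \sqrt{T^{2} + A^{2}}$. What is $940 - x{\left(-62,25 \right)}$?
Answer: $940 - \sqrt{4469} \approx 873.15$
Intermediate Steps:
$x{\left(T,A \right)} = \sqrt{A^{2} + T^{2}}$
$940 - x{\left(-62,25 \right)} = 940 - \sqrt{25^{2} + \left(-62\right)^{2}} = 940 - \sqrt{625 + 3844} = 940 - \sqrt{4469}$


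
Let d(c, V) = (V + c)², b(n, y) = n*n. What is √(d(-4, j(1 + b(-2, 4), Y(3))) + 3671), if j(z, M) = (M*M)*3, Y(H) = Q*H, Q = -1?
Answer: 10*√42 ≈ 64.807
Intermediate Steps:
Y(H) = -H
b(n, y) = n²
j(z, M) = 3*M² (j(z, M) = M²*3 = 3*M²)
√(d(-4, j(1 + b(-2, 4), Y(3))) + 3671) = √((3*(-1*3)² - 4)² + 3671) = √((3*(-3)² - 4)² + 3671) = √((3*9 - 4)² + 3671) = √((27 - 4)² + 3671) = √(23² + 3671) = √(529 + 3671) = √4200 = 10*√42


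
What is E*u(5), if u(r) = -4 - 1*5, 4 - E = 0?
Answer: -36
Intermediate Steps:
E = 4 (E = 4 - 1*0 = 4 + 0 = 4)
u(r) = -9 (u(r) = -4 - 5 = -9)
E*u(5) = 4*(-9) = -36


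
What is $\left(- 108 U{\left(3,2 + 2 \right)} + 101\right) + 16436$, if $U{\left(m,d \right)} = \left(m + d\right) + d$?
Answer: $15349$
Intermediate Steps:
$U{\left(m,d \right)} = m + 2 d$ ($U{\left(m,d \right)} = \left(d + m\right) + d = m + 2 d$)
$\left(- 108 U{\left(3,2 + 2 \right)} + 101\right) + 16436 = \left(- 108 \left(3 + 2 \left(2 + 2\right)\right) + 101\right) + 16436 = \left(- 108 \left(3 + 2 \cdot 4\right) + 101\right) + 16436 = \left(- 108 \left(3 + 8\right) + 101\right) + 16436 = \left(\left(-108\right) 11 + 101\right) + 16436 = \left(-1188 + 101\right) + 16436 = -1087 + 16436 = 15349$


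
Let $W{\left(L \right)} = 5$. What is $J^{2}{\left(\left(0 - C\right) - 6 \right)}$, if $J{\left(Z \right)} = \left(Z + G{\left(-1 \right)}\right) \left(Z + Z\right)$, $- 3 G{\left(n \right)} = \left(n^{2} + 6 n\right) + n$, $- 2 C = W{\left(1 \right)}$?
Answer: $\frac{441}{4} \approx 110.25$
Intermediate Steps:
$C = - \frac{5}{2}$ ($C = \left(- \frac{1}{2}\right) 5 = - \frac{5}{2} \approx -2.5$)
$G{\left(n \right)} = - \frac{7 n}{3} - \frac{n^{2}}{3}$ ($G{\left(n \right)} = - \frac{\left(n^{2} + 6 n\right) + n}{3} = - \frac{n^{2} + 7 n}{3} = - \frac{7 n}{3} - \frac{n^{2}}{3}$)
$J{\left(Z \right)} = 2 Z \left(2 + Z\right)$ ($J{\left(Z \right)} = \left(Z - - \frac{7 - 1}{3}\right) \left(Z + Z\right) = \left(Z - \left(- \frac{1}{3}\right) 6\right) 2 Z = \left(Z + 2\right) 2 Z = \left(2 + Z\right) 2 Z = 2 Z \left(2 + Z\right)$)
$J^{2}{\left(\left(0 - C\right) - 6 \right)} = \left(2 \left(\left(0 - - \frac{5}{2}\right) - 6\right) \left(2 + \left(\left(0 - - \frac{5}{2}\right) - 6\right)\right)\right)^{2} = \left(2 \left(\left(0 + \frac{5}{2}\right) - 6\right) \left(2 + \left(\left(0 + \frac{5}{2}\right) - 6\right)\right)\right)^{2} = \left(2 \left(\frac{5}{2} - 6\right) \left(2 + \left(\frac{5}{2} - 6\right)\right)\right)^{2} = \left(2 \left(- \frac{7}{2}\right) \left(2 - \frac{7}{2}\right)\right)^{2} = \left(2 \left(- \frac{7}{2}\right) \left(- \frac{3}{2}\right)\right)^{2} = \left(\frac{21}{2}\right)^{2} = \frac{441}{4}$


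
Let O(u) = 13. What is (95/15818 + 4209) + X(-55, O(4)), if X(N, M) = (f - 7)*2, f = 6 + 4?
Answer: 66672965/15818 ≈ 4215.0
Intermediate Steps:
f = 10
X(N, M) = 6 (X(N, M) = (10 - 7)*2 = 3*2 = 6)
(95/15818 + 4209) + X(-55, O(4)) = (95/15818 + 4209) + 6 = 66578057/15818 + 6 = 66672965/15818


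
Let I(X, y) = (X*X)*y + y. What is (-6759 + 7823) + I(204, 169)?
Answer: 7034337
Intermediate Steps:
I(X, y) = y + y*X² (I(X, y) = X²*y + y = y*X² + y = y + y*X²)
(-6759 + 7823) + I(204, 169) = (-6759 + 7823) + 169*(1 + 204²) = 1064 + 169*(1 + 41616) = 1064 + 169*41617 = 1064 + 7033273 = 7034337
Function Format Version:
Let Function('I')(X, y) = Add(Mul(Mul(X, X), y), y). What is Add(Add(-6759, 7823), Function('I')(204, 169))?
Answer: 7034337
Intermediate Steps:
Function('I')(X, y) = Add(y, Mul(y, Pow(X, 2))) (Function('I')(X, y) = Add(Mul(Pow(X, 2), y), y) = Add(Mul(y, Pow(X, 2)), y) = Add(y, Mul(y, Pow(X, 2))))
Add(Add(-6759, 7823), Function('I')(204, 169)) = Add(Add(-6759, 7823), Mul(169, Add(1, Pow(204, 2)))) = Add(1064, Mul(169, Add(1, 41616))) = Add(1064, Mul(169, 41617)) = Add(1064, 7033273) = 7034337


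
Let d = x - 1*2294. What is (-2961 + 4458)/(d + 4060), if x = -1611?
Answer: 1497/155 ≈ 9.6581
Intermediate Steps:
d = -3905 (d = -1611 - 1*2294 = -1611 - 2294 = -3905)
(-2961 + 4458)/(d + 4060) = (-2961 + 4458)/(-3905 + 4060) = 1497/155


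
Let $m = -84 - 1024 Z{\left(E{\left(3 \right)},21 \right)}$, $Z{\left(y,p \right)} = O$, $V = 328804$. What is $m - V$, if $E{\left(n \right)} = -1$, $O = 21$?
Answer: $-350392$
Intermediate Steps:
$Z{\left(y,p \right)} = 21$
$m = -21588$ ($m = -84 - 21504 = -21588$)
$m - V = -21588 - 328804 = -350392$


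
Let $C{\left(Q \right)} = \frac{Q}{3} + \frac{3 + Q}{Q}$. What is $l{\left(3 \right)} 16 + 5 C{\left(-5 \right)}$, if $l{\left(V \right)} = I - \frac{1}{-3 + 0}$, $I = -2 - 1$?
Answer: $-49$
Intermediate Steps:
$I = -3$ ($I = -2 - 1 = -3$)
$l{\left(V \right)} = - \frac{8}{3}$ ($l{\left(V \right)} = -3 - \frac{1}{-3 + 0} = -3 - \frac{1}{-3} = -3 - - \frac{1}{3} = -3 + \frac{1}{3} = - \frac{8}{3}$)
$C{\left(Q \right)} = \frac{Q}{3} + \frac{3 + Q}{Q}$ ($C{\left(Q \right)} = Q \frac{1}{3} + \frac{3 + Q}{Q} = \frac{Q}{3} + \frac{3 + Q}{Q}$)
$l{\left(3 \right)} 16 + 5 C{\left(-5 \right)} = \left(- \frac{8}{3}\right) 16 + 5 \left(1 + \frac{3}{-5} + \frac{1}{3} \left(-5\right)\right) = - \frac{128}{3} + 5 \left(1 + 3 \left(- \frac{1}{5}\right) - \frac{5}{3}\right) = - \frac{128}{3} + 5 \left(1 - \frac{3}{5} - \frac{5}{3}\right) = - \frac{128}{3} + 5 \left(- \frac{19}{15}\right) = - \frac{128}{3} - \frac{19}{3} = -49$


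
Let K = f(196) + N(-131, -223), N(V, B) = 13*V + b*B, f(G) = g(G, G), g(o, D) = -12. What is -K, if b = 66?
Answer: 16433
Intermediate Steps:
f(G) = -12
N(V, B) = 13*V + 66*B
K = -16433 (K = -12 + (13*(-131) + 66*(-223)) = -12 + (-1703 - 14718) = -12 - 16421 = -16433)
-K = -1*(-16433) = 16433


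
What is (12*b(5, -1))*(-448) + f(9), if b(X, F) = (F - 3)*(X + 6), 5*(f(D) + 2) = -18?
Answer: 1182692/5 ≈ 2.3654e+5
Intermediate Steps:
f(D) = -28/5 (f(D) = -2 + (1/5)*(-18) = -2 - 18/5 = -28/5)
b(X, F) = (-3 + F)*(6 + X)
(12*b(5, -1))*(-448) + f(9) = (12*(-18 - 3*5 + 6*(-1) - 1*5))*(-448) - 28/5 = (12*(-18 - 15 - 6 - 5))*(-448) - 28/5 = (12*(-44))*(-448) - 28/5 = -528*(-448) - 28/5 = 236544 - 28/5 = 1182692/5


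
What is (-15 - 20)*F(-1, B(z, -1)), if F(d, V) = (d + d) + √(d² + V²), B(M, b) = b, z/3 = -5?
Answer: 70 - 35*√2 ≈ 20.503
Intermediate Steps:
z = -15 (z = 3*(-5) = -15)
F(d, V) = √(V² + d²) + 2*d (F(d, V) = 2*d + √(V² + d²) = √(V² + d²) + 2*d)
(-15 - 20)*F(-1, B(z, -1)) = (-15 - 20)*(√((-1)² + (-1)²) + 2*(-1)) = -35*(√(1 + 1) - 2) = -35*(√2 - 2) = -35*(-2 + √2) = 70 - 35*√2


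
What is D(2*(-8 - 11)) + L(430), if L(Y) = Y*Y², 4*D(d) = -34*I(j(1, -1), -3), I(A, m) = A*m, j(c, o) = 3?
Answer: 159014153/2 ≈ 7.9507e+7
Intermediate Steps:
D(d) = 153/2 (D(d) = (-102*(-3))/4 = (-34*(-9))/4 = (¼)*306 = 153/2)
L(Y) = Y³
D(2*(-8 - 11)) + L(430) = 153/2 + 430³ = 153/2 + 79507000 = 159014153/2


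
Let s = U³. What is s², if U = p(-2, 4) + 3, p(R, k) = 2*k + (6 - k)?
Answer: 4826809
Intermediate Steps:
p(R, k) = 6 + k
U = 13 (U = (6 + 4) + 3 = 10 + 3 = 13)
s = 2197 (s = 13³ = 2197)
s² = 2197² = 4826809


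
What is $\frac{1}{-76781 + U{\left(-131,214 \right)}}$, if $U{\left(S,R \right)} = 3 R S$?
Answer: $- \frac{1}{160883} \approx -6.2157 \cdot 10^{-6}$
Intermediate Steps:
$U{\left(S,R \right)} = 3 R S$
$\frac{1}{-76781 + U{\left(-131,214 \right)}} = \frac{1}{-76781 + 3 \cdot 214 \left(-131\right)} = \frac{1}{-76781 - 84102} = \frac{1}{-160883} = - \frac{1}{160883}$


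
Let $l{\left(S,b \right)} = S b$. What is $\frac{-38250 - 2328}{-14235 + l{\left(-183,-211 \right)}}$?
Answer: $- \frac{6763}{4063} \approx -1.6645$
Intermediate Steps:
$\frac{-38250 - 2328}{-14235 + l{\left(-183,-211 \right)}} = \frac{-38250 - 2328}{-14235 - -38613} = - \frac{40578}{-14235 + 38613} = - \frac{40578}{24378} = \left(-40578\right) \frac{1}{24378} = - \frac{6763}{4063}$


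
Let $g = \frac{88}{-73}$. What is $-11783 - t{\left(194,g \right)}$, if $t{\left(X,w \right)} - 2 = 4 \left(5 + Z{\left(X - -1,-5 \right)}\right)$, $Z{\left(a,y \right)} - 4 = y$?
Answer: $-11801$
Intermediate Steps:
$Z{\left(a,y \right)} = 4 + y$
$g = - \frac{88}{73}$ ($g = 88 \left(- \frac{1}{73}\right) = - \frac{88}{73} \approx -1.2055$)
$t{\left(X,w \right)} = 18$ ($t{\left(X,w \right)} = 2 + 4 \left(5 + \left(4 - 5\right)\right) = 2 + 4 \left(5 - 1\right) = 2 + 4 \cdot 4 = 2 + 16 = 18$)
$-11783 - t{\left(194,g \right)} = -11783 - 18 = -11801$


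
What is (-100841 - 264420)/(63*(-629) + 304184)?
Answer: -365261/264557 ≈ -1.3807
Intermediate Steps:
(-100841 - 264420)/(63*(-629) + 304184) = -365261/(-39627 + 304184) = -365261/264557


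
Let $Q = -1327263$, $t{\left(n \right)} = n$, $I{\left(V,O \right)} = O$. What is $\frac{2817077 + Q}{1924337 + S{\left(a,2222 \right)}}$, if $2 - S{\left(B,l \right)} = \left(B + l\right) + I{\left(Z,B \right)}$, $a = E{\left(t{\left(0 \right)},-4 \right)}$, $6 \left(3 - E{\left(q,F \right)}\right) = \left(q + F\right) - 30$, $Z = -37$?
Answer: $\frac{4469442}{5766299} \approx 0.7751$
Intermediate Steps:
$E{\left(q,F \right)} = 8 - \frac{F}{6} - \frac{q}{6}$ ($E{\left(q,F \right)} = 3 - \frac{\left(q + F\right) - 30}{6} = 3 - \frac{\left(F + q\right) - 30}{6} = 3 - \frac{-30 + F + q}{6} = 3 - \left(-5 + \frac{F}{6} + \frac{q}{6}\right) = 8 - \frac{F}{6} - \frac{q}{6}$)
$a = \frac{26}{3}$ ($a = 8 - - \frac{2}{3} - 0 = 8 + \frac{2}{3} + 0 = \frac{26}{3} \approx 8.6667$)
$S{\left(B,l \right)} = 2 - l - 2 B$ ($S{\left(B,l \right)} = 2 - \left(\left(B + l\right) + B\right) = 2 - \left(l + 2 B\right) = 2 - l - 2 B$)
$\frac{2817077 + Q}{1924337 + S{\left(a,2222 \right)}} = \frac{2817077 - 1327263}{1924337 - \frac{6712}{3}} = \frac{1489814}{1924337 - \frac{6712}{3}} = \frac{1489814}{\frac{5766299}{3}} = 1489814 \cdot \frac{3}{5766299} = \frac{4469442}{5766299}$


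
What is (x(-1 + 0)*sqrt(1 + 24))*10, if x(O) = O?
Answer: -50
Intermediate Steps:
(x(-1 + 0)*sqrt(1 + 24))*10 = ((-1 + 0)*sqrt(1 + 24))*10 = -sqrt(25)*10 = -1*5*10 = -5*10 = -50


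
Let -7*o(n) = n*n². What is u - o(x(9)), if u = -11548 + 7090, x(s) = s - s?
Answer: -4458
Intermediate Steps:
x(s) = 0
u = -4458
o(n) = -n³/7 (o(n) = -n*n²/7 = -n³/7)
u - o(x(9)) = -4458 - (-1)*0³/7 = -4458 - (-1)*0/7 = -4458 - 1*0 = -4458 + 0 = -4458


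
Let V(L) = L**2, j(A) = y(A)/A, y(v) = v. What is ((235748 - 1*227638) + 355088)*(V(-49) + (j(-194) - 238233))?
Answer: -85653347538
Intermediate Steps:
j(A) = 1 (j(A) = A/A = 1)
((235748 - 1*227638) + 355088)*(V(-49) + (j(-194) - 238233)) = ((235748 - 1*227638) + 355088)*((-49)**2 + (1 - 238233)) = ((235748 - 227638) + 355088)*(2401 - 238232) = (8110 + 355088)*(-235831) = 363198*(-235831) = -85653347538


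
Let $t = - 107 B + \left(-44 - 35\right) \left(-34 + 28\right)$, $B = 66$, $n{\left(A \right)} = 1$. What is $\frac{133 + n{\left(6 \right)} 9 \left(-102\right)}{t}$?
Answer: $\frac{785}{6588} \approx 0.11916$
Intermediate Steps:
$t = -6588$ ($t = \left(-107\right) 66 + \left(-44 - 35\right) \left(-34 + 28\right) = -7062 - -474 = -7062 + 474 = -6588$)
$\frac{133 + n{\left(6 \right)} 9 \left(-102\right)}{t} = \frac{133 + 1 \cdot 9 \left(-102\right)}{-6588} = \left(133 + 9 \left(-102\right)\right) \left(- \frac{1}{6588}\right) = \left(133 - 918\right) \left(- \frac{1}{6588}\right) = \left(-785\right) \left(- \frac{1}{6588}\right) = \frac{785}{6588}$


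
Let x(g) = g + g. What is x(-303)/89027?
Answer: -606/89027 ≈ -0.0068069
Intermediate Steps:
x(g) = 2*g
x(-303)/89027 = (2*(-303))/89027 = -606*1/89027 = -606/89027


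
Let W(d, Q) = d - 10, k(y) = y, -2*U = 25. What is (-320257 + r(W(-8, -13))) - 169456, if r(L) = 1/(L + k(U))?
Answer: -29872495/61 ≈ -4.8971e+5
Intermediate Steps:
U = -25/2 (U = -1/2*25 = -25/2 ≈ -12.500)
W(d, Q) = -10 + d
r(L) = 1/(-25/2 + L) (r(L) = 1/(L - 25/2) = 1/(-25/2 + L))
(-320257 + r(W(-8, -13))) - 169456 = (-320257 + 2/(-25 + 2*(-10 - 8))) - 169456 = (-320257 + 2/(-25 + 2*(-18))) - 169456 = (-320257 + 2/(-25 - 36)) - 169456 = (-320257 + 2/(-61)) - 169456 = (-320257 + 2*(-1/61)) - 169456 = (-320257 - 2/61) - 169456 = -19535679/61 - 169456 = -29872495/61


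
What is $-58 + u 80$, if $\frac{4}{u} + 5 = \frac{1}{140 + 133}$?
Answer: $- \frac{41618}{341} \approx -122.05$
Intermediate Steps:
$u = - \frac{273}{341}$ ($u = \frac{4}{-5 + \frac{1}{140 + 133}} = \frac{4}{-5 + \frac{1}{273}} = \frac{4}{- \frac{1364}{273}} = 4 \left(- \frac{273}{1364}\right) = - \frac{273}{341} \approx -0.80059$)
$-58 + u 80 = -58 - \frac{21840}{341} = - \frac{41618}{341}$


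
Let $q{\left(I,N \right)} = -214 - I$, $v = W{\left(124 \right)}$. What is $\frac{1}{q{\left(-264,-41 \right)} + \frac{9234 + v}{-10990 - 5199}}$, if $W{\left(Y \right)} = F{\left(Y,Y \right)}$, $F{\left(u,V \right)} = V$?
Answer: $\frac{16189}{800092} \approx 0.020234$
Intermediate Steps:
$W{\left(Y \right)} = Y$
$v = 124$
$\frac{1}{q{\left(-264,-41 \right)} + \frac{9234 + v}{-10990 - 5199}} = \frac{1}{\left(-214 - -264\right) + \frac{9234 + 124}{-10990 - 5199}} = \frac{1}{\left(-214 + 264\right) + \frac{9358}{-16189}} = \frac{1}{50 + 9358 \left(- \frac{1}{16189}\right)} = \frac{1}{50 - \frac{9358}{16189}} = \frac{1}{\frac{800092}{16189}} = \frac{16189}{800092}$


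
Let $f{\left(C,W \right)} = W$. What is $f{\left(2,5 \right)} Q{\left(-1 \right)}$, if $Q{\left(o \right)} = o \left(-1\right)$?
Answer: $5$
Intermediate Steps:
$Q{\left(o \right)} = - o$
$f{\left(2,5 \right)} Q{\left(-1 \right)} = 5 \left(\left(-1\right) \left(-1\right)\right) = 5 \cdot 1 = 5$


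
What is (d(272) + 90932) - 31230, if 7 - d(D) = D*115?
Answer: 28429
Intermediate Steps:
d(D) = 7 - 115*D (d(D) = 7 - D*115 = 7 - 115*D)
(d(272) + 90932) - 31230 = ((7 - 115*272) + 90932) - 31230 = ((7 - 31280) + 90932) - 31230 = (-31273 + 90932) - 31230 = 59659 - 31230 = 28429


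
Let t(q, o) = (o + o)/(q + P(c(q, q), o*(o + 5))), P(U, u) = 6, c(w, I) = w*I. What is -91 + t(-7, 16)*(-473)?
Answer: 15045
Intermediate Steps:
c(w, I) = I*w
t(q, o) = 2*o/(6 + q) (t(q, o) = (o + o)/(q + 6) = (2*o)/(6 + q) = 2*o/(6 + q))
-91 + t(-7, 16)*(-473) = -91 + (2*16/(6 - 7))*(-473) = -91 + (2*16/(-1))*(-473) = -91 + (2*16*(-1))*(-473) = -91 - 32*(-473) = -91 + 15136 = 15045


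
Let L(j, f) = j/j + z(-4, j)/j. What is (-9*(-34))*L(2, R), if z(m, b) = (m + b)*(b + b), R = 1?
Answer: -918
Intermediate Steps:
z(m, b) = 2*b*(b + m) (z(m, b) = (b + m)*(2*b) = 2*b*(b + m))
L(j, f) = -7 + 2*j (L(j, f) = j/j + (2*j*(j - 4))/j = 1 + (2*j*(-4 + j))/j = 1 + (-8 + 2*j) = -7 + 2*j)
(-9*(-34))*L(2, R) = (-9*(-34))*(-7 + 2*2) = 306*(-7 + 4) = 306*(-3) = -918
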